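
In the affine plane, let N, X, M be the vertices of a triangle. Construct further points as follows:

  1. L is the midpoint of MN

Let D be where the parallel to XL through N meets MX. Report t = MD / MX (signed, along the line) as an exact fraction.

t = 2

Set N = (0, 0), X = (1, 0), M = (0, 1); any affine frame gives the same invariant.
1. L is the midpoint of MN ⇒ L = (0, 1/2)
through N parallel to XL: direction (-1, 1/2); meets MX at D = (2, -1)
D = M + t·(X−M) with t = 2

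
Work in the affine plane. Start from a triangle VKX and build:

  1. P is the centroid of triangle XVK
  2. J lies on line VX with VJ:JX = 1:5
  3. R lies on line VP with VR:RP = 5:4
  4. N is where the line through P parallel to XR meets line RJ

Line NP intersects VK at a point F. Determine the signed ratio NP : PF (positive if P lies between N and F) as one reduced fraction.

NP:PF = -88/225

Assign V = (0, 0), K = (1, 0), X = (0, 1) — the answer is frame-independent, so this choice is without loss of generality.
1. P is the centroid of triangle XVK ⇒ P = (1/3, 1/3)
2. J lies on line VX with VJ:JX = 1:5 ⇒ J = (0, 1/6)
3. R lies on line VP with VR:RP = 5:4 ⇒ R = (5/27, 5/27)
4. N is where the line through P parallel to XR meets line RJ ⇒ N = (49/135, 137/675)
line NP meets VK at F = (9/22, 0)
P = N + t·(F−N) with t = -88/137, so NP:PF = -88/137:225/137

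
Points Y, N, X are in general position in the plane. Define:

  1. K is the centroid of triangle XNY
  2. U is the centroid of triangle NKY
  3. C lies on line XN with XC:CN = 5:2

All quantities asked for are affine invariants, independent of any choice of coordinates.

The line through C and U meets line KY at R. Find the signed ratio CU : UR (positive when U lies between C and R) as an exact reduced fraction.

Work in coordinates with Y = (0, 0), N = (1, 0), X = (0, 1).
1. K is the centroid of triangle XNY ⇒ K = (1/3, 1/3)
2. U is the centroid of triangle NKY ⇒ U = (4/9, 1/9)
3. C lies on line XN with XC:CN = 5:2 ⇒ C = (5/7, 2/7)
line CU meets KY at R = (-1/2, -1/2)
U = C + t·(R−C) with t = 2/9, so CU:UR = 2/9:7/9

CU:UR = 2/7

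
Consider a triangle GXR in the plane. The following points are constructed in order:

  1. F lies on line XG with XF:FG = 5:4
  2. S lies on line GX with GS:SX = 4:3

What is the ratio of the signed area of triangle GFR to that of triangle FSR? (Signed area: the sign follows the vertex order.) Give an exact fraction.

[GFR]:[FSR] = 7/2

Assign G = (0, 0), X = (1, 0), R = (0, 1) — the answer is frame-independent, so this choice is without loss of generality.
1. F lies on line XG with XF:FG = 5:4 ⇒ F = (4/9, 0)
2. S lies on line GX with GS:SX = 4:3 ⇒ S = (4/7, 0)
2·[GFR] = 4/9, 2·[FSR] = 8/63
[GFR]:[FSR] = 4/9:8/63 = 7/2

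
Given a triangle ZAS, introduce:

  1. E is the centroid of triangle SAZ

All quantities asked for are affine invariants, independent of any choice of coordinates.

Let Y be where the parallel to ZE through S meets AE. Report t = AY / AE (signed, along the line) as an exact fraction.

Set Z = (0, 0), A = (1, 0), S = (0, 1); any affine frame gives the same invariant.
1. E is the centroid of triangle SAZ ⇒ E = (1/3, 1/3)
through S parallel to ZE: direction (1/3, 1/3); meets AE at Y = (-1/3, 2/3)
Y = A + t·(E−A) with t = 2

t = 2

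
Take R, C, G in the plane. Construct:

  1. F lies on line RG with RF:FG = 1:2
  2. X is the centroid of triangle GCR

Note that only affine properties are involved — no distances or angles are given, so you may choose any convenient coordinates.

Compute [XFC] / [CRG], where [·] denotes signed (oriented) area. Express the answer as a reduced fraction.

[XFC]:[CRG] = -1/9

Set R = (0, 0), C = (1, 0), G = (0, 1); any affine frame gives the same invariant.
1. F lies on line RG with RF:FG = 1:2 ⇒ F = (0, 1/3)
2. X is the centroid of triangle GCR ⇒ X = (1/3, 1/3)
2·[XFC] = 1/9, 2·[CRG] = -1
[XFC]:[CRG] = 1/9:-1 = -1/9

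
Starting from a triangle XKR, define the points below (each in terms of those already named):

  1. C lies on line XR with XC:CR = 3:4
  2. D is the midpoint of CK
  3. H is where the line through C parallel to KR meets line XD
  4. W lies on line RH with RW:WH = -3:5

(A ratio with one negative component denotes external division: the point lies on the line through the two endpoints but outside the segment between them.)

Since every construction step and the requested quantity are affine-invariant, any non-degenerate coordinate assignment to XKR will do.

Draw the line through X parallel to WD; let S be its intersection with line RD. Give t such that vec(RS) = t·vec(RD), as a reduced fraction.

Set X = (0, 0), K = (1, 0), R = (0, 1); any affine frame gives the same invariant.
1. C lies on line XR with XC:CR = 3:4 ⇒ C = (0, 3/7)
2. D is the midpoint of CK ⇒ D = (1/2, 3/14)
3. H is where the line through C parallel to KR meets line XD ⇒ H = (3/10, 9/70)
4. W lies on line RH with RW:WH = -3:5 ⇒ W = (-9/20, 323/140)
through X parallel to WD: direction (19/20, -293/140); meets RD at S = (-19/12, 293/84)
S = R + t·(D−R) with t = -19/6

t = -19/6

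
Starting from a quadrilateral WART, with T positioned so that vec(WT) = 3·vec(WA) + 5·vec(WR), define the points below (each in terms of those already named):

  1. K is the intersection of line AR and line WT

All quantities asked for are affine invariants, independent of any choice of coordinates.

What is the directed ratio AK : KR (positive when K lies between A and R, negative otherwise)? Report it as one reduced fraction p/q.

Choose coordinates W = (0, 0), A = (1, 0), R = (0, 1), T = (3, 5).
1. K is the intersection of line AR and line WT ⇒ K = (3/8, 5/8)
K = A + t·(R−A) with t = 5/8, so AK:KR = t:(1−t) = 5/8:3/8

AK:KR = 5/3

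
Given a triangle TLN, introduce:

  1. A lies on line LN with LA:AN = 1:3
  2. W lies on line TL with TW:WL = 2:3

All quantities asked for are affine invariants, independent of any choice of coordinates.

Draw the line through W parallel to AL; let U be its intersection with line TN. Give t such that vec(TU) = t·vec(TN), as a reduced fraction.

Work in coordinates with T = (0, 0), L = (1, 0), N = (0, 1).
1. A lies on line LN with LA:AN = 1:3 ⇒ A = (3/4, 1/4)
2. W lies on line TL with TW:WL = 2:3 ⇒ W = (2/5, 0)
through W parallel to AL: direction (1/4, -1/4); meets TN at U = (0, 2/5)
U = T + t·(N−T) with t = 2/5

t = 2/5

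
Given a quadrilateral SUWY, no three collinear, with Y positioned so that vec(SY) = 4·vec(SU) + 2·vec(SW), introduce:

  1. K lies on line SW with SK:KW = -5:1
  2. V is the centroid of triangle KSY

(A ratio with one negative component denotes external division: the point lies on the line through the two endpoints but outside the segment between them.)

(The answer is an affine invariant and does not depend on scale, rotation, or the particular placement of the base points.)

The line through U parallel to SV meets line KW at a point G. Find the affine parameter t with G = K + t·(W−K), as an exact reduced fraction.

t = 33/4

Work in coordinates with S = (0, 0), U = (1, 0), W = (0, 1), Y = (4, 2).
1. K lies on line SW with SK:KW = -5:1 ⇒ K = (0, 5/4)
2. V is the centroid of triangle KSY ⇒ V = (4/3, 13/12)
through U parallel to SV: direction (4/3, 13/12); meets KW at G = (0, -13/16)
G = K + t·(W−K) with t = 33/4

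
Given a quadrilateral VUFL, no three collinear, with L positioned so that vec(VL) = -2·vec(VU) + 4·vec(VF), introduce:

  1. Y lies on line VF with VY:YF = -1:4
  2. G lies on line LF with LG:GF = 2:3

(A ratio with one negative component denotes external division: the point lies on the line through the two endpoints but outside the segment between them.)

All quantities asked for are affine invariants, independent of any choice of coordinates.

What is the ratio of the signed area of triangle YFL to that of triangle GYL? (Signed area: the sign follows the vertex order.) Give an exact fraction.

Choose coordinates V = (0, 0), U = (1, 0), F = (0, 1), L = (-2, 4).
1. Y lies on line VF with VY:YF = -1:4 ⇒ Y = (0, -1/3)
2. G lies on line LF with LG:GF = 2:3 ⇒ G = (-6/5, 14/5)
2·[YFL] = 8/3, 2·[GYL] = -16/15
[YFL]:[GYL] = 8/3:-16/15 = -5/2

[YFL]:[GYL] = -5/2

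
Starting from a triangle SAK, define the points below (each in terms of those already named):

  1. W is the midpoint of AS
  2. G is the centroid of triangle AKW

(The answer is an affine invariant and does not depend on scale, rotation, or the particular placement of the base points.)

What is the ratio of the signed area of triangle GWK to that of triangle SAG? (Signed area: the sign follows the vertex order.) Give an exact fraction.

Work in coordinates with S = (0, 0), A = (1, 0), K = (0, 1).
1. W is the midpoint of AS ⇒ W = (1/2, 0)
2. G is the centroid of triangle AKW ⇒ G = (1/2, 1/3)
2·[GWK] = -1/6, 2·[SAG] = 1/3
[GWK]:[SAG] = -1/6:1/3 = -1/2

[GWK]:[SAG] = -1/2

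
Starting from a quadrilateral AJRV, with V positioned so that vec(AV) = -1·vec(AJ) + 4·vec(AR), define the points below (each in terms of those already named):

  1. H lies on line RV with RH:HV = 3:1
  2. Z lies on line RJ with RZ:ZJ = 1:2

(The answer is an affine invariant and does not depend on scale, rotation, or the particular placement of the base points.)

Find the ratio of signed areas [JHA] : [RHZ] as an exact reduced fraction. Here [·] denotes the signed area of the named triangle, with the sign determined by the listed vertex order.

Work in coordinates with A = (0, 0), J = (1, 0), R = (0, 1), V = (-1, 4).
1. H lies on line RV with RH:HV = 3:1 ⇒ H = (-3/4, 13/4)
2. Z lies on line RJ with RZ:ZJ = 1:2 ⇒ Z = (1/3, 2/3)
2·[JHA] = 13/4, 2·[RHZ] = -1/2
[JHA]:[RHZ] = 13/4:-1/2 = -13/2

[JHA]:[RHZ] = -13/2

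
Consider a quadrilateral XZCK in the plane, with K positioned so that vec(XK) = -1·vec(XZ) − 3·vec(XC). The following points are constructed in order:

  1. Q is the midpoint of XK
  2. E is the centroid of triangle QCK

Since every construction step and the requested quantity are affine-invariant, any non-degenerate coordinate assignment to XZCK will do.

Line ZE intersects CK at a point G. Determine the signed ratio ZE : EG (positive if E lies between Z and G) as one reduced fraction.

ZE:EG = 29

Set X = (0, 0), Z = (1, 0), C = (0, 1), K = (-1, -3); any affine frame gives the same invariant.
1. Q is the midpoint of XK ⇒ Q = (-1/2, -3/2)
2. E is the centroid of triangle QCK ⇒ E = (-1/2, -7/6)
line ZE meets CK at G = (-16/29, -35/29)
E = Z + t·(G−Z) with t = 29/30, so ZE:EG = 29/30:1/30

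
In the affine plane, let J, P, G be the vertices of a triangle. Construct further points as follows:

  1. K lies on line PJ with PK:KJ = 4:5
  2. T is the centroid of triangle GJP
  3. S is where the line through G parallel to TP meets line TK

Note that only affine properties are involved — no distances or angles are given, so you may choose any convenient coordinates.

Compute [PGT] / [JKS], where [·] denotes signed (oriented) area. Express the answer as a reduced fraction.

[PGT]:[JKS] = 36/65

Assign J = (0, 0), P = (1, 0), G = (0, 1) — the answer is frame-independent, so this choice is without loss of generality.
1. K lies on line PJ with PK:KJ = 4:5 ⇒ K = (5/9, 0)
2. T is the centroid of triangle GJP ⇒ T = (1/3, 1/3)
3. S is where the line through G parallel to TP meets line TK ⇒ S = (-1/6, 13/12)
2·[PGT] = 1/3, 2·[JKS] = 65/108
[PGT]:[JKS] = 1/3:65/108 = 36/65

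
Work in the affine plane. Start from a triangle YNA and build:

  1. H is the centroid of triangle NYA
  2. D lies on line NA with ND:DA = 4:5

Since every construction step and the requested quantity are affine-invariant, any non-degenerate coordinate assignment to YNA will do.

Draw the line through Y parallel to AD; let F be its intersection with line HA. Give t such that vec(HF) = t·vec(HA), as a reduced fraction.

t = -2

Assign Y = (0, 0), N = (1, 0), A = (0, 1) — the answer is frame-independent, so this choice is without loss of generality.
1. H is the centroid of triangle NYA ⇒ H = (1/3, 1/3)
2. D lies on line NA with ND:DA = 4:5 ⇒ D = (5/9, 4/9)
through Y parallel to AD: direction (5/9, -5/9); meets HA at F = (1, -1)
F = H + t·(A−H) with t = -2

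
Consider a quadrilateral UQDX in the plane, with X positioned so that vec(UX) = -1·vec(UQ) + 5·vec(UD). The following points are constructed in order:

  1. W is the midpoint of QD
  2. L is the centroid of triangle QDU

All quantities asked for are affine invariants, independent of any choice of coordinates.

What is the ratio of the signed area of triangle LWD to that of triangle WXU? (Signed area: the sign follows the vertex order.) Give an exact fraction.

Set U = (0, 0), Q = (1, 0), D = (0, 1), X = (-1, 5); any affine frame gives the same invariant.
1. W is the midpoint of QD ⇒ W = (1/2, 1/2)
2. L is the centroid of triangle QDU ⇒ L = (1/3, 1/3)
2·[LWD] = 1/6, 2·[WXU] = 3
[LWD]:[WXU] = 1/6:3 = 1/18

[LWD]:[WXU] = 1/18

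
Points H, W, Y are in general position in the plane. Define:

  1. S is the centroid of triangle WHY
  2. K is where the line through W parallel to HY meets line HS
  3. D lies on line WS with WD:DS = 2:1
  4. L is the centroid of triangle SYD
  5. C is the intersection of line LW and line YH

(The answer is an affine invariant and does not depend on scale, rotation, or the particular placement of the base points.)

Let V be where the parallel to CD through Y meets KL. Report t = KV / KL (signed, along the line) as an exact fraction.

t = 264/323

Work in coordinates with H = (0, 0), W = (1, 0), Y = (0, 1).
1. S is the centroid of triangle WHY ⇒ S = (1/3, 1/3)
2. K is where the line through W parallel to HY meets line HS ⇒ K = (1, 1)
3. D lies on line WS with WD:DS = 2:1 ⇒ D = (5/9, 2/9)
4. L is the centroid of triangle SYD ⇒ L = (8/27, 14/27)
5. C is the intersection of line LW and line YH ⇒ C = (0, 14/19)
through Y parallel to CD: direction (5/9, -88/171); meets KL at V = (65/153, 1763/2907)
V = K + t·(L−K) with t = 264/323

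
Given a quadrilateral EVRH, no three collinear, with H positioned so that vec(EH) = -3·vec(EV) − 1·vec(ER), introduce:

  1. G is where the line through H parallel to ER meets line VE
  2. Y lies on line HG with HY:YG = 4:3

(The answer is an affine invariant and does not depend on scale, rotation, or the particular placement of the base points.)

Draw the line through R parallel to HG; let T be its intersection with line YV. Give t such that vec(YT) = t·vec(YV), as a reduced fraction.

t = 3/4

Assign E = (0, 0), V = (1, 0), R = (0, 1), H = (-3, -1) — the answer is frame-independent, so this choice is without loss of generality.
1. G is where the line through H parallel to ER meets line VE ⇒ G = (-3, 0)
2. Y lies on line HG with HY:YG = 4:3 ⇒ Y = (-3, -3/7)
through R parallel to HG: direction (0, 1); meets YV at T = (0, -3/28)
T = Y + t·(V−Y) with t = 3/4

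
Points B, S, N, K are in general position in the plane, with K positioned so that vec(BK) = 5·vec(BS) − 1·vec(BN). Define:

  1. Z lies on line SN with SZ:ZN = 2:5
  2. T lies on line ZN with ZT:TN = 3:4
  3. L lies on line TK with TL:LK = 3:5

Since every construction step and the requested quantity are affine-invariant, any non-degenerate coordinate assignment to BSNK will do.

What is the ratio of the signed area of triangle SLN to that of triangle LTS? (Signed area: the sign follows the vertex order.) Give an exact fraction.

[SLN]:[LTS] = 49/29

Set B = (0, 0), S = (1, 0), N = (0, 1), K = (5, -1); any affine frame gives the same invariant.
1. Z lies on line SN with SZ:ZN = 2:5 ⇒ Z = (5/7, 2/7)
2. T lies on line ZN with ZT:TN = 3:4 ⇒ T = (20/49, 29/49)
3. L lies on line TK with TL:LK = 3:5 ⇒ L = (835/392, -1/196)
2·[SLN] = 9/8, 2·[LTS] = 261/392
[SLN]:[LTS] = 9/8:261/392 = 49/29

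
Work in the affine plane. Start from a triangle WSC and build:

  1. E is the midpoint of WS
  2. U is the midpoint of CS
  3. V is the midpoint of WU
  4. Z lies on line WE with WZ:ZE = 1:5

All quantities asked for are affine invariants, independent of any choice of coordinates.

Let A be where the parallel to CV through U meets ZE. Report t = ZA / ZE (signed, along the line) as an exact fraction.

t = 7/5

Choose coordinates W = (0, 0), S = (1, 0), C = (0, 1).
1. E is the midpoint of WS ⇒ E = (1/2, 0)
2. U is the midpoint of CS ⇒ U = (1/2, 1/2)
3. V is the midpoint of WU ⇒ V = (1/4, 1/4)
4. Z lies on line WE with WZ:ZE = 1:5 ⇒ Z = (1/12, 0)
through U parallel to CV: direction (1/4, -3/4); meets ZE at A = (2/3, 0)
A = Z + t·(E−Z) with t = 7/5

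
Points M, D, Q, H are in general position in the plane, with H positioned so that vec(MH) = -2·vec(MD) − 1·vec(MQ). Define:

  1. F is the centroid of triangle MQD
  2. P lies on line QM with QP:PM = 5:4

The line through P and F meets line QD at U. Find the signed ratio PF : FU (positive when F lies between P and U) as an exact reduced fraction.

Work in coordinates with M = (0, 0), D = (1, 0), Q = (0, 1), H = (-2, -1).
1. F is the centroid of triangle MQD ⇒ F = (1/3, 1/3)
2. P lies on line QM with QP:PM = 5:4 ⇒ P = (0, 4/9)
line PF meets QD at U = (5/6, 1/6)
F = P + t·(U−P) with t = 2/5, so PF:FU = 2/5:3/5

PF:FU = 2/3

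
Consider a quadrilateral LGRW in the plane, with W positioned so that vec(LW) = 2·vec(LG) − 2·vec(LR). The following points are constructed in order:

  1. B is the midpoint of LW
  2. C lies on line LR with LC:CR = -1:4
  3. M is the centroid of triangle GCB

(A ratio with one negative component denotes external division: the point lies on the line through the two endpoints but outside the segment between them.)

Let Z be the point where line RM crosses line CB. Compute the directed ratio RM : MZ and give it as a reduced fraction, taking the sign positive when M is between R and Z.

Set L = (0, 0), G = (1, 0), R = (0, 1), W = (2, -2); any affine frame gives the same invariant.
1. B is the midpoint of LW ⇒ B = (1, -1)
2. C lies on line LR with LC:CR = -1:4 ⇒ C = (0, -1/3)
3. M is the centroid of triangle GCB ⇒ M = (2/3, -4/9)
line RM meets CB at Z = (8/9, -25/27)
M = R + t·(Z−R) with t = 3/4, so RM:MZ = 3/4:1/4

RM:MZ = 3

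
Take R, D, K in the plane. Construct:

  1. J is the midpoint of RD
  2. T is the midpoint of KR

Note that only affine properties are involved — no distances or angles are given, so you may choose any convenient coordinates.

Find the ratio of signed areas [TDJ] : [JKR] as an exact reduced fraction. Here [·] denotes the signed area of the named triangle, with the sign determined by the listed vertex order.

[TDJ]:[JKR] = -1/2

Choose coordinates R = (0, 0), D = (1, 0), K = (0, 1).
1. J is the midpoint of RD ⇒ J = (1/2, 0)
2. T is the midpoint of KR ⇒ T = (0, 1/2)
2·[TDJ] = -1/4, 2·[JKR] = 1/2
[TDJ]:[JKR] = -1/4:1/2 = -1/2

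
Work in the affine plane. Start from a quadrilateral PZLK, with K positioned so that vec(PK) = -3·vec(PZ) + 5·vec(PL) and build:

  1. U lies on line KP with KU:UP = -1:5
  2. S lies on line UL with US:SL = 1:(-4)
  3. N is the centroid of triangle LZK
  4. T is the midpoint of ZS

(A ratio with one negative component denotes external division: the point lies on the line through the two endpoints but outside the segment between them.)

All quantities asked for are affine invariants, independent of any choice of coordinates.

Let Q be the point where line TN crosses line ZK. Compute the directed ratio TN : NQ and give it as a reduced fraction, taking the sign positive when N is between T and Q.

Set P = (0, 0), Z = (1, 0), L = (0, 1), K = (-3, 5); any affine frame gives the same invariant.
1. U lies on line KP with KU:UP = -1:5 ⇒ U = (-15/4, 25/4)
2. S lies on line UL with US:SL = 1:(-4) ⇒ S = (-5, 8)
3. N is the centroid of triangle LZK ⇒ N = (-2/3, 2)
4. T is the midpoint of ZS ⇒ T = (-2, 4)
line TN meets ZK at Q = (-1, 5/2)
N = T + t·(Q−T) with t = 4/3, so TN:NQ = 4/3:-1/3

TN:NQ = -4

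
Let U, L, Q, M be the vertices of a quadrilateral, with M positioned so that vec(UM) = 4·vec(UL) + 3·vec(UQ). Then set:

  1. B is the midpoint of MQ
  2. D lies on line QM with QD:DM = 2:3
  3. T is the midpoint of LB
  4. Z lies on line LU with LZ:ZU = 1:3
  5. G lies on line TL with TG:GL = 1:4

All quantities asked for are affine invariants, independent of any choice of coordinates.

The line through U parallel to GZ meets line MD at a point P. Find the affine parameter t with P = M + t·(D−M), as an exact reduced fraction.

t = 125/114

Assign U = (0, 0), L = (1, 0), Q = (0, 1), M = (4, 3) — the answer is frame-independent, so this choice is without loss of generality.
1. B is the midpoint of MQ ⇒ B = (2, 2)
2. D lies on line QM with QD:DM = 2:3 ⇒ D = (8/5, 9/5)
3. T is the midpoint of LB ⇒ T = (3/2, 1)
4. Z lies on line LU with LZ:ZU = 1:3 ⇒ Z = (3/4, 0)
5. G lies on line TL with TG:GL = 1:4 ⇒ G = (7/5, 4/5)
through U parallel to GZ: direction (-13/20, -4/5); meets MD at P = (26/19, 32/19)
P = M + t·(D−M) with t = 125/114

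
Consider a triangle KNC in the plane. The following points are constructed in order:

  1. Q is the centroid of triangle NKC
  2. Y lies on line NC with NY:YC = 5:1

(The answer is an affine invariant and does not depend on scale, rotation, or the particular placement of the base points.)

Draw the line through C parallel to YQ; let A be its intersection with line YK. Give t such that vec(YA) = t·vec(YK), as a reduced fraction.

Assign K = (0, 0), N = (1, 0), C = (0, 1) — the answer is frame-independent, so this choice is without loss of generality.
1. Q is the centroid of triangle NKC ⇒ Q = (1/3, 1/3)
2. Y lies on line NC with NY:YC = 5:1 ⇒ Y = (1/6, 5/6)
through C parallel to YQ: direction (1/6, -1/2); meets YK at A = (1/8, 5/8)
A = Y + t·(K−Y) with t = 1/4

t = 1/4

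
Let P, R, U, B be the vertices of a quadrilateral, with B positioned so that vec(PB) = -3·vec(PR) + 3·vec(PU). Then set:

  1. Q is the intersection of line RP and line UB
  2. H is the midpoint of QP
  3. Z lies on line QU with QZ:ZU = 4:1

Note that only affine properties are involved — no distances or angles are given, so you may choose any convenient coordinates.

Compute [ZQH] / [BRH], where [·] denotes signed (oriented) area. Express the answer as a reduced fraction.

Assign P = (0, 0), R = (1, 0), U = (0, 1), B = (-3, 3) — the answer is frame-independent, so this choice is without loss of generality.
1. Q is the intersection of line RP and line UB ⇒ Q = (3/2, 0)
2. H is the midpoint of QP ⇒ H = (3/4, 0)
3. Z lies on line QU with QZ:ZU = 4:1 ⇒ Z = (3/10, 4/5)
2·[ZQH] = -3/5, 2·[BRH] = -3/4
[ZQH]:[BRH] = -3/5:-3/4 = 4/5

[ZQH]:[BRH] = 4/5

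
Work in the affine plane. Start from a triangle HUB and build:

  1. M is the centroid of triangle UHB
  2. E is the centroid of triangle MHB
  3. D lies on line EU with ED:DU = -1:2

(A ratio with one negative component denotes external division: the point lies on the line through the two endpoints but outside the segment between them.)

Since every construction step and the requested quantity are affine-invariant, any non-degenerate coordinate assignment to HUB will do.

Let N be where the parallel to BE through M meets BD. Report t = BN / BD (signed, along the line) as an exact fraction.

Set H = (0, 0), U = (1, 0), B = (0, 1); any affine frame gives the same invariant.
1. M is the centroid of triangle UHB ⇒ M = (1/3, 1/3)
2. E is the centroid of triangle MHB ⇒ E = (1/9, 4/9)
3. D lies on line EU with ED:DU = -1:2 ⇒ D = (-7/9, 8/9)
through M parallel to BE: direction (1/9, -5/9); meets BD at N = (7/36, 37/36)
N = B + t·(D−B) with t = -1/4

t = -1/4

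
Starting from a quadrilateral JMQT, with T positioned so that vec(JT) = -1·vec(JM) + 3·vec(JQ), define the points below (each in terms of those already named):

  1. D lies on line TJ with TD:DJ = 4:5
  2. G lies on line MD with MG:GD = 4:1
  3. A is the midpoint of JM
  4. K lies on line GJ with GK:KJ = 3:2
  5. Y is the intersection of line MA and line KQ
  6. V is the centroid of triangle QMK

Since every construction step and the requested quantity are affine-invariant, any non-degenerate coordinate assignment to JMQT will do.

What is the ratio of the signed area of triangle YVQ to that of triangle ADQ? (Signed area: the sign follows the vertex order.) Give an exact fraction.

[YVQ]:[ADQ] = -127/70

Assign J = (0, 0), M = (1, 0), Q = (0, 1), T = (-1, 3) — the answer is frame-independent, so this choice is without loss of generality.
1. D lies on line TJ with TD:DJ = 4:5 ⇒ D = (-5/9, 5/3)
2. G lies on line MD with MG:GD = 4:1 ⇒ G = (-11/45, 4/3)
3. A is the midpoint of JM ⇒ A = (1/2, 0)
4. K lies on line GJ with GK:KJ = 3:2 ⇒ K = (-22/225, 8/15)
5. Y is the intersection of line MA and line KQ ⇒ Y = (-22/105, 0)
6. V is the centroid of triangle QMK ⇒ V = (203/675, 23/45)
2·[YVQ] = 127/315, 2·[ADQ] = -2/9
[YVQ]:[ADQ] = 127/315:-2/9 = -127/70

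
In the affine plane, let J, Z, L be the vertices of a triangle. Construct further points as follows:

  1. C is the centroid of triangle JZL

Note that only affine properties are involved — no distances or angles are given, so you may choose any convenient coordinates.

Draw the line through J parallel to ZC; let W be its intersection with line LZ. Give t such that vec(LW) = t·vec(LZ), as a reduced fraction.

t = 2

Work in coordinates with J = (0, 0), Z = (1, 0), L = (0, 1).
1. C is the centroid of triangle JZL ⇒ C = (1/3, 1/3)
through J parallel to ZC: direction (-2/3, 1/3); meets LZ at W = (2, -1)
W = L + t·(Z−L) with t = 2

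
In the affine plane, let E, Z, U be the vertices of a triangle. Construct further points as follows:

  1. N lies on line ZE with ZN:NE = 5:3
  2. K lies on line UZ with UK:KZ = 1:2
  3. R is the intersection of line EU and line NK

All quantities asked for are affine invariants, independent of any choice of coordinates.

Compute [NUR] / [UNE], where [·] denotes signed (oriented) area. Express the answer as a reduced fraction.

[NUR]:[UNE] = 5

Set E = (0, 0), Z = (1, 0), U = (0, 1); any affine frame gives the same invariant.
1. N lies on line ZE with ZN:NE = 5:3 ⇒ N = (3/8, 0)
2. K lies on line UZ with UK:KZ = 1:2 ⇒ K = (1/3, 2/3)
3. R is the intersection of line EU and line NK ⇒ R = (0, 6)
2·[NUR] = -15/8, 2·[UNE] = -3/8
[NUR]:[UNE] = -15/8:-3/8 = 5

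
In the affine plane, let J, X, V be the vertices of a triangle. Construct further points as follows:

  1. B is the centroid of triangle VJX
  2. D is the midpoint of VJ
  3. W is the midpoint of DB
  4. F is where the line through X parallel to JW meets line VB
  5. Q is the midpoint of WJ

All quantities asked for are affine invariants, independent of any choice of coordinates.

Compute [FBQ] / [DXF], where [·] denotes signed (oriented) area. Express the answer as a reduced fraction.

Assign J = (0, 0), X = (1, 0), V = (0, 1) — the answer is frame-independent, so this choice is without loss of generality.
1. B is the centroid of triangle VJX ⇒ B = (1/3, 1/3)
2. D is the midpoint of VJ ⇒ D = (0, 1/2)
3. W is the midpoint of DB ⇒ W = (1/6, 5/12)
4. F is where the line through X parallel to JW meets line VB ⇒ F = (7/9, -5/9)
5. Q is the midpoint of WJ ⇒ Q = (1/12, 5/24)
2·[FBQ] = 5/18, 2·[DXF] = -2/3
[FBQ]:[DXF] = 5/18:-2/3 = -5/12

[FBQ]:[DXF] = -5/12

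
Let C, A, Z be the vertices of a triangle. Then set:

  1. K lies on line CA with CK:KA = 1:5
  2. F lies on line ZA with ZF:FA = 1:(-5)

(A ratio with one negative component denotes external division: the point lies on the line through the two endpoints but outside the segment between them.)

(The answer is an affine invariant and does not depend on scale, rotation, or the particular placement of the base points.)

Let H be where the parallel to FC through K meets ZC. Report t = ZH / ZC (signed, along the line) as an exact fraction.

Assign C = (0, 0), A = (1, 0), Z = (0, 1) — the answer is frame-independent, so this choice is without loss of generality.
1. K lies on line CA with CK:KA = 1:5 ⇒ K = (1/6, 0)
2. F lies on line ZA with ZF:FA = 1:(-5) ⇒ F = (-1/4, 5/4)
through K parallel to FC: direction (1/4, -5/4); meets ZC at H = (0, 5/6)
H = Z + t·(C−Z) with t = 1/6

t = 1/6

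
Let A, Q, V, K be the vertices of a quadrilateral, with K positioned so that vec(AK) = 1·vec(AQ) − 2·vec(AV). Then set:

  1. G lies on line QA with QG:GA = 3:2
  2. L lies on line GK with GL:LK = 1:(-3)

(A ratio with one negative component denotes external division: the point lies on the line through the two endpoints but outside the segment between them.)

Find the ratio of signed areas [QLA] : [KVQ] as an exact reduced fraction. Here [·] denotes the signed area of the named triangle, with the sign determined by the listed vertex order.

Set A = (0, 0), Q = (1, 0), V = (0, 1), K = (1, -2); any affine frame gives the same invariant.
1. G lies on line QA with QG:GA = 3:2 ⇒ G = (2/5, 0)
2. L lies on line GK with GL:LK = 1:(-3) ⇒ L = (1/10, 1)
2·[QLA] = 1, 2·[KVQ] = -2
[QLA]:[KVQ] = 1:-2 = -1/2

[QLA]:[KVQ] = -1/2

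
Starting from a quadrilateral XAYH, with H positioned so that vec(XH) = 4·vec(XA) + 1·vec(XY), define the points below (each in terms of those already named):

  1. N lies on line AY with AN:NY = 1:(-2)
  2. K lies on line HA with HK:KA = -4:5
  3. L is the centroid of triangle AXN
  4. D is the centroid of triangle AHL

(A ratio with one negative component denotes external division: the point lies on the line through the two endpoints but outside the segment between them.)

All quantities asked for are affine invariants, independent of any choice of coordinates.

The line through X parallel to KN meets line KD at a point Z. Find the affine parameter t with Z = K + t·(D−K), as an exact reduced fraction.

t = 117/77

Choose coordinates X = (0, 0), A = (1, 0), Y = (0, 1), H = (4, 1).
1. N lies on line AY with AN:NY = 1:(-2) ⇒ N = (2, -1)
2. K lies on line HA with HK:KA = -4:5 ⇒ K = (16, 5)
3. L is the centroid of triangle AXN ⇒ L = (1, -1/3)
4. D is the centroid of triangle AHL ⇒ D = (2, 2/9)
through X parallel to KN: direction (-14, -6); meets KD at Z = (-58/11, -174/77)
Z = K + t·(D−K) with t = 117/77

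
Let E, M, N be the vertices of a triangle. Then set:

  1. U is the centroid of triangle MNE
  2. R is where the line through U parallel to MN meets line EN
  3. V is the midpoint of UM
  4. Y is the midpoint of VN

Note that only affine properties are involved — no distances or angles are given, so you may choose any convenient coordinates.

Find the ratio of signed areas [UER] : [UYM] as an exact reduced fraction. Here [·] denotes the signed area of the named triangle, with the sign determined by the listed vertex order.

[UER]:[UYM] = 4/3

Choose coordinates E = (0, 0), M = (1, 0), N = (0, 1).
1. U is the centroid of triangle MNE ⇒ U = (1/3, 1/3)
2. R is where the line through U parallel to MN meets line EN ⇒ R = (0, 2/3)
3. V is the midpoint of UM ⇒ V = (2/3, 1/6)
4. Y is the midpoint of VN ⇒ Y = (1/3, 7/12)
2·[UER] = -2/9, 2·[UYM] = -1/6
[UER]:[UYM] = -2/9:-1/6 = 4/3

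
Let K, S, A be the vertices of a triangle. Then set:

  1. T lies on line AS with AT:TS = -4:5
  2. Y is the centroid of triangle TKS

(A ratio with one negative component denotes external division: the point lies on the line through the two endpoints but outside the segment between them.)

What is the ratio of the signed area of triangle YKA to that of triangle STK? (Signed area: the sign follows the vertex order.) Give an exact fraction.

[YKA]:[STK] = 1/5

Set K = (0, 0), S = (1, 0), A = (0, 1); any affine frame gives the same invariant.
1. T lies on line AS with AT:TS = -4:5 ⇒ T = (-4, 5)
2. Y is the centroid of triangle TKS ⇒ Y = (-1, 5/3)
2·[YKA] = 1, 2·[STK] = 5
[YKA]:[STK] = 1:5 = 1/5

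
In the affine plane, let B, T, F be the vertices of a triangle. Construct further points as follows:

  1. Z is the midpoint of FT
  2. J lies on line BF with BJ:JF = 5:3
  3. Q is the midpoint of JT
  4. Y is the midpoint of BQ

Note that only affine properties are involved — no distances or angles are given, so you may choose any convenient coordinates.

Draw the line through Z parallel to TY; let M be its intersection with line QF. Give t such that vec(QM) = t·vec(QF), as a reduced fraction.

t = 9/28

Set B = (0, 0), T = (1, 0), F = (0, 1); any affine frame gives the same invariant.
1. Z is the midpoint of FT ⇒ Z = (1/2, 1/2)
2. J lies on line BF with BJ:JF = 5:3 ⇒ J = (0, 5/8)
3. Q is the midpoint of JT ⇒ Q = (1/2, 5/16)
4. Y is the midpoint of BQ ⇒ Y = (1/4, 5/32)
through Z parallel to TY: direction (-3/4, 5/32); meets QF at M = (19/56, 239/448)
M = Q + t·(F−Q) with t = 9/28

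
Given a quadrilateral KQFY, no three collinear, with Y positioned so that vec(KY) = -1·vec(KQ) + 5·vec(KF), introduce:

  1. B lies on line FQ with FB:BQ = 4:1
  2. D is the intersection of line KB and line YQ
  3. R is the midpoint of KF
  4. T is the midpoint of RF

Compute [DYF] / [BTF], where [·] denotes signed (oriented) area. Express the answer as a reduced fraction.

[DYF]:[BTF] = -315/22

Choose coordinates K = (0, 0), Q = (1, 0), F = (0, 1), Y = (-1, 5).
1. B lies on line FQ with FB:BQ = 4:1 ⇒ B = (4/5, 1/5)
2. D is the intersection of line KB and line YQ ⇒ D = (10/11, 5/22)
3. R is the midpoint of KF ⇒ R = (0, 1/2)
4. T is the midpoint of RF ⇒ T = (0, 3/4)
2·[DYF] = 63/22, 2·[BTF] = -1/5
[DYF]:[BTF] = 63/22:-1/5 = -315/22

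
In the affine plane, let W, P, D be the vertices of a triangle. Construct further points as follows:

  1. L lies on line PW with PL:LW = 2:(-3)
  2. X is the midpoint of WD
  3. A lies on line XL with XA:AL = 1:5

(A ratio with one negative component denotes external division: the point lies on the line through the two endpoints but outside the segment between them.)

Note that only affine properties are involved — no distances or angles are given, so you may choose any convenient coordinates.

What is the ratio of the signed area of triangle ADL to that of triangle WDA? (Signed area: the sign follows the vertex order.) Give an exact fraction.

[ADL]:[WDA] = 5/2

Assign W = (0, 0), P = (1, 0), D = (0, 1) — the answer is frame-independent, so this choice is without loss of generality.
1. L lies on line PW with PL:LW = 2:(-3) ⇒ L = (3, 0)
2. X is the midpoint of WD ⇒ X = (0, 1/2)
3. A lies on line XL with XA:AL = 1:5 ⇒ A = (1/2, 5/12)
2·[ADL] = -5/4, 2·[WDA] = -1/2
[ADL]:[WDA] = -5/4:-1/2 = 5/2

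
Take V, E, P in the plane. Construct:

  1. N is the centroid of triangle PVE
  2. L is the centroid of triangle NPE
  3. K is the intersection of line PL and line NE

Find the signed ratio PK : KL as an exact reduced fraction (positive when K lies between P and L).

Work in coordinates with V = (0, 0), E = (1, 0), P = (0, 1).
1. N is the centroid of triangle PVE ⇒ N = (1/3, 1/3)
2. L is the centroid of triangle NPE ⇒ L = (4/9, 4/9)
3. K is the intersection of line PL and line NE ⇒ K = (2/3, 1/6)
K = P + t·(L−P) with t = 3/2, so PK:KL = t:(1−t) = 3/2:-1/2

PK:KL = -3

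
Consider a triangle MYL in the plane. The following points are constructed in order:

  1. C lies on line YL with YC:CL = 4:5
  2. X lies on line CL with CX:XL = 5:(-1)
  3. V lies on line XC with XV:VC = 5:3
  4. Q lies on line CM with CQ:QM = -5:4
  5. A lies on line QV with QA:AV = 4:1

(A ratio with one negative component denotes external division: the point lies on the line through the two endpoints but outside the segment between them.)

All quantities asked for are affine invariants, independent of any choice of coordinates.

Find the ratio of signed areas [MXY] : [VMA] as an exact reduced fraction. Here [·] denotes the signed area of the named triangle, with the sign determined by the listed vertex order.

[MXY]:[VMA] = 82/15

Choose coordinates M = (0, 0), Y = (1, 0), L = (0, 1).
1. C lies on line YL with YC:CL = 4:5 ⇒ C = (5/9, 4/9)
2. X lies on line CL with CX:XL = 5:(-1) ⇒ X = (-5/36, 41/36)
3. V lies on line XC with XV:VC = 5:3 ⇒ V = (85/288, 203/288)
4. Q lies on line CM with CQ:QM = -5:4 ⇒ Q = (-20/9, -16/9)
5. A lies on line QV with QA:AV = 4:1 ⇒ A = (-5/24, 5/24)
2·[MXY] = -41/36, 2·[VMA] = -5/24
[MXY]:[VMA] = -41/36:-5/24 = 82/15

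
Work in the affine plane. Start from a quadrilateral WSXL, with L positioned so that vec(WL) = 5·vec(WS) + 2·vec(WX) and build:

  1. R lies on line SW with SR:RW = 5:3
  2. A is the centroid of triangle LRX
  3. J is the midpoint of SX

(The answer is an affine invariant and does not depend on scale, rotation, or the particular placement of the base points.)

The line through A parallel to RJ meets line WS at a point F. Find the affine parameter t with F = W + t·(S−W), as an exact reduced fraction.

Work in coordinates with W = (0, 0), S = (1, 0), X = (0, 1), L = (5, 2).
1. R lies on line SW with SR:RW = 5:3 ⇒ R = (3/8, 0)
2. A is the centroid of triangle LRX ⇒ A = (43/24, 1)
3. J is the midpoint of SX ⇒ J = (1/2, 1/2)
through A parallel to RJ: direction (1/8, 1/2); meets WS at F = (37/24, 0)
F = W + t·(S−W) with t = 37/24

t = 37/24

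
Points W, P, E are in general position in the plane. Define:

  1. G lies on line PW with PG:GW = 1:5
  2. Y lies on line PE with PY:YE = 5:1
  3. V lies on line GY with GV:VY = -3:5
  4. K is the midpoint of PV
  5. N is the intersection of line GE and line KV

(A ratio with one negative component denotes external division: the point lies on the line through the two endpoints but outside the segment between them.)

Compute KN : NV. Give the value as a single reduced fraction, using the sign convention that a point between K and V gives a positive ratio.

Choose coordinates W = (0, 0), P = (1, 0), E = (0, 1).
1. G lies on line PW with PG:GW = 1:5 ⇒ G = (5/6, 0)
2. Y lies on line PE with PY:YE = 5:1 ⇒ Y = (1/6, 5/6)
3. V lies on line GY with GV:VY = -3:5 ⇒ V = (11/6, -5/4)
4. K is the midpoint of PV ⇒ K = (17/12, -5/8)
5. N is the intersection of line GE and line KV ⇒ N = (5/3, -1)
N = K + t·(V−K) with t = 3/5, so KN:NV = t:(1−t) = 3/5:2/5

KN:NV = 3/2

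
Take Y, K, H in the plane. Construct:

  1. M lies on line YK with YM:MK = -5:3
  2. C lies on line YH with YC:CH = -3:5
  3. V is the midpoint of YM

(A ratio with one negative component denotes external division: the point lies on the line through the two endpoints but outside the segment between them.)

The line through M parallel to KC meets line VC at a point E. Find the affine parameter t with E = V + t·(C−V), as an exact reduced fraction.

Set Y = (0, 0), K = (1, 0), H = (0, 1); any affine frame gives the same invariant.
1. M lies on line YK with YM:MK = -5:3 ⇒ M = (5/2, 0)
2. C lies on line YH with YC:CH = -3:5 ⇒ C = (0, -3/2)
3. V is the midpoint of YM ⇒ V = (5/4, 0)
through M parallel to KC: direction (-1, -3/2); meets VC at E = (15/2, 15/2)
E = V + t·(C−V) with t = -5

t = -5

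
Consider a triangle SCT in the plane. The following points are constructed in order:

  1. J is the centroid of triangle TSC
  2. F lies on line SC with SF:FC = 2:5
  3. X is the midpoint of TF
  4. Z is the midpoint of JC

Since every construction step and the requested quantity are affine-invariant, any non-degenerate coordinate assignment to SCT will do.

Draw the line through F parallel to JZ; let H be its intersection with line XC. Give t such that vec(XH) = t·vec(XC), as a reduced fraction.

t = 6

Choose coordinates S = (0, 0), C = (1, 0), T = (0, 1).
1. J is the centroid of triangle TSC ⇒ J = (1/3, 1/3)
2. F lies on line SC with SF:FC = 2:5 ⇒ F = (2/7, 0)
3. X is the midpoint of TF ⇒ X = (1/7, 1/2)
4. Z is the midpoint of JC ⇒ Z = (2/3, 1/6)
through F parallel to JZ: direction (1/3, -1/6); meets XC at H = (37/7, -5/2)
H = X + t·(C−X) with t = 6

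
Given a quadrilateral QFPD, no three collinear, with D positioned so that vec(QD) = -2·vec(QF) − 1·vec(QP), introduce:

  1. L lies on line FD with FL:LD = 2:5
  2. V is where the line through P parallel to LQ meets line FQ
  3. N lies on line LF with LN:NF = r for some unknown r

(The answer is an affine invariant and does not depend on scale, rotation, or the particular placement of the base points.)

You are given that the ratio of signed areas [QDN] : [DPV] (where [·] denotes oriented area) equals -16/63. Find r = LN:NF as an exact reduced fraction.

Set Q = (0, 0), F = (1, 0), P = (0, 1), D = (-2, -1); any affine frame gives the same invariant.
1. L lies on line FD with FL:LD = 2:5 ⇒ L = (1/7, -2/7)
2. V is where the line through P parallel to LQ meets line FQ ⇒ V = (1/2, 0)
3. With LN:NF = r, write λ = r/(r+1) so N = L + λ·(F−L); N is affine-linear in λ
Every point depending on N is an affine combination of N and λ-independent points, so each such coordinate is linear in λ; the λ² term in each signed area is a multiple of (F−L)×(F−L) = 0, so 2·[QDN] and 2·[DPV] are each linear in λ. Evaluating at λ=0 and λ=1:
  2·[QDN] = 2/7·λ + 5/7,   2·[DPV] = -3
So [QDN]:[DPV] = (2/7·λ + 5/7) / (-3). Setting this equal to -16/63:
  2/7·λ + 5/7 = -16/63·(-3)  ⇒  λ = 1/6
Then r = λ/(1−λ) = (1/6)/(5/6) = 1/5. Check: with r = 1/5, N = (2/7, -5/21) and [QDN]:[DPV] = -16/63 as required.

r = 1/5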